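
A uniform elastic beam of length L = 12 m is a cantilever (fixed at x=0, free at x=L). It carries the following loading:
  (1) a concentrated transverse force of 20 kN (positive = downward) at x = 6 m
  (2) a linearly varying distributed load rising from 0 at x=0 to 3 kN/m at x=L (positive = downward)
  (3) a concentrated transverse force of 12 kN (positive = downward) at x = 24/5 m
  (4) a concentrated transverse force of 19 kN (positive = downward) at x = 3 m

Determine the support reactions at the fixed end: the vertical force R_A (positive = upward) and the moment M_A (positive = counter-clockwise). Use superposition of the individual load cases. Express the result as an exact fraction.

R_A = 69 kN, M_A = 1893/5 kN·m

Load 1 — point force P=20 kN at a=6 m (b=L-a=6):
  R_A = P = 20 kN
  M_A = Pa = 20·6 = 120 kN·m
Load 2 — triangular load w₀=3 kN/m (0→w₀ over full span):
  R_A = w₀L/2 = 3·12/2 = 18 kN
  M_A = w₀L²/3 = 3·12²/3 = 144 kN·m
Load 3 — point force P=12 kN at a=24/5 m (b=L-a=36/5):
  R_A = P = 12 kN
  M_A = Pa = 12·(24/5) = 288/5 kN·m
Load 4 — point force P=19 kN at a=3 m (b=L-a=9):
  R_A = P = 19 kN
  M_A = Pa = 19·3 = 57 kN·m
Superposition: R_A = 69 kN, M_A = 1893/5 kN·m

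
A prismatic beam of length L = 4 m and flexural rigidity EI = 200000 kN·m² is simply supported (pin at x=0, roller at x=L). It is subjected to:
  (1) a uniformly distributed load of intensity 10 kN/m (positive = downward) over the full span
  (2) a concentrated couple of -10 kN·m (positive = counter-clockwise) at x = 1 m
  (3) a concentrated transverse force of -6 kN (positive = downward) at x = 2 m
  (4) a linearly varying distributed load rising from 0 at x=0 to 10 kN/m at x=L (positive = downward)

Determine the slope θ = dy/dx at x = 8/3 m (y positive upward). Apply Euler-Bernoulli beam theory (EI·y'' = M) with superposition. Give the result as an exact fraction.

Load 1 — uniform load w=10 kN/m over full span:
  θ_1 = -w(L³-6Lx²+4x³)/(24EI) = -10·(4³-6·4·(8/3)²+4·(8/3)³)/(24·200000) = 13/202500 rad
Load 2 — applied couple M₀=-10 kN·m at a=1 m (b=L-a=3):
  θ_2 = (M₀x²/(2L)-M₀(x-a)+C₁)/EI  [x>a] with C₁=M₀(3b²-L²)/(6L)=-55/12 = ((-10)·(8/3)²/(2·4)-(-10)·((8/3)-1)+(-55/12))/200000 = 23/1440000 rad
Load 3 — point force P=-6 kN at a=2 m (b=L-a=2):
  θ_3 = -Pa(2L²-6Lx+3x²+a²)/(6LEI)  [x>a] = -(-6)·2·(2·4²-6·4·(8/3)+3·(8/3)²+2²)/(6·4·200000) = -1/60000 rad
Load 4 — triangular load w₀=10 kN/m (0→w₀ over full span):
  θ_4 = -w₀(7L⁴-30L²x²+15x⁴)/(360LEI) = -10·(7·4⁴-30·4²·(8/3)²+15·(8/3)⁴)/(360·4·200000) = 91/3037500 rad
Superposition: θ = Σ θ_i = 18169/194400000 rad ≈ 0.000093 rad

θ(8/3) = 18169/194400000 rad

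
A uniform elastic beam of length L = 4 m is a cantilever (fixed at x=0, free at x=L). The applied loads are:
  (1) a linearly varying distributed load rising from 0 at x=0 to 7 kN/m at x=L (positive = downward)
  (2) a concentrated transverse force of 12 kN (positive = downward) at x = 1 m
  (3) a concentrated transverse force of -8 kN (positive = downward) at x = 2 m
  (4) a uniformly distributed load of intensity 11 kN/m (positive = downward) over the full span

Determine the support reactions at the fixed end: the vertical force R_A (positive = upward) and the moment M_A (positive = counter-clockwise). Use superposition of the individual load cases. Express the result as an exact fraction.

Load 1 — triangular load w₀=7 kN/m (0→w₀ over full span):
  R_A = w₀L/2 = 7·4/2 = 14 kN
  M_A = w₀L²/3 = 7·4²/3 = 112/3 kN·m
Load 2 — point force P=12 kN at a=1 m (b=L-a=3):
  R_A = P = 12 kN
  M_A = Pa = 12·1 = 12 kN·m
Load 3 — point force P=-8 kN at a=2 m (b=L-a=2):
  R_A = P = (-8) = -8 kN
  M_A = Pa = (-8)·2 = -16 kN·m
Load 4 — uniform load w=11 kN/m over full span:
  R_A = wL = 11·4 = 44 kN
  M_A = wL²/2 = 11·4²/2 = 88 kN·m
Superposition: R_A = 62 kN, M_A = 364/3 kN·m

R_A = 62 kN, M_A = 364/3 kN·m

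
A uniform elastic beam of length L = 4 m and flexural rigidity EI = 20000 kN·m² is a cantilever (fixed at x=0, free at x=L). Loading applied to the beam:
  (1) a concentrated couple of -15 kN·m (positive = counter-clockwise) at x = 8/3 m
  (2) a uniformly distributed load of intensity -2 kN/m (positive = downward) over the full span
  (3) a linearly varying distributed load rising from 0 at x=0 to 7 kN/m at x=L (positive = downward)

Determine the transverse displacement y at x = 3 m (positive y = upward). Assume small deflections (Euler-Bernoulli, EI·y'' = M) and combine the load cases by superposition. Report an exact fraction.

Load 1 — applied couple M₀=-15 kN·m at a=8/3 m (b=L-a=4/3):
  y_1 = M₀a(2x-a)/(2EI)  [x>a] = (-15)·(8/3)·(2·3-(8/3))/(2·20000) = -1/300 m
Load 2 — uniform load w=-2 kN/m over full span:
  y_2 = -wx²(x²-4Lx+6L²)/(24EI) = -(-2)·3²·(3²-4·4·3+6·4²)/(24·20000) = 171/80000 m
Load 3 — triangular load w₀=7 kN/m (0→w₀ over full span):
  y_3 = (w₀Lx³/12-w₀L²x²/6-w₀x⁵/(120L))/EI = (7·4·3³/12-7·4²·3²/6-7·3⁵/(120·4))/20000 = -17367/3200000 m
Superposition: y = Σ y_i = -63581/9600000 m ≈ -0.006623 m

y(3) = -63581/9600000 m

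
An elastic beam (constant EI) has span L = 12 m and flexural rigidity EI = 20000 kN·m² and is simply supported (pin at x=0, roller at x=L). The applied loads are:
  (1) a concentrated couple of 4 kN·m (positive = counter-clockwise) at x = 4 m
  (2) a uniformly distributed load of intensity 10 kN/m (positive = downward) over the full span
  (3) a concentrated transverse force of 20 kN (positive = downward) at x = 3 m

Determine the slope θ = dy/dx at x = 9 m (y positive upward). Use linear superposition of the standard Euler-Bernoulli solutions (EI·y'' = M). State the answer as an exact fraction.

θ(9) = 3487/120000 rad

Load 1 — applied couple M₀=4 kN·m at a=4 m (b=L-a=8):
  θ_1 = (M₀x²/(2L)-M₀(x-a)+C₁)/EI  [x>a] with C₁=M₀(3b²-L²)/(6L)=8/3 = (4·9²/(2·12)-4·(9-4)+(8/3))/20000 = -23/120000 rad
Load 2 — uniform load w=10 kN/m over full span:
  θ_2 = -w(L³-6Lx²+4x³)/(24EI) = -10·(12³-6·12·9²+4·9³)/(24·20000) = 99/4000 rad
Load 3 — point force P=20 kN at a=3 m (b=L-a=9):
  θ_3 = -Pa(2L²-6Lx+3x²+a²)/(6LEI)  [x>a] = -20·3·(2·12²-6·12·9+3·9²+3²)/(6·12·20000) = 9/2000 rad
Superposition: θ = Σ θ_i = 3487/120000 rad ≈ 0.029058 rad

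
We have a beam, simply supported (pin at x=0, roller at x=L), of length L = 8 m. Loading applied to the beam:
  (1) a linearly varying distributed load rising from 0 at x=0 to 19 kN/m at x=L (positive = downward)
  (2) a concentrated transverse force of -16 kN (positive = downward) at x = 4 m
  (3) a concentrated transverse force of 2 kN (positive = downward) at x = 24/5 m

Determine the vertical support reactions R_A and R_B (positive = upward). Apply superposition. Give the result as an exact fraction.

Load 1 — triangular load w₀=19 kN/m (0→w₀ over full span):
  R_A = w₀L/6 = 19·8/6 = 76/3 kN
  R_B = w₀L/3 = 19·8/3 = 152/3 kN
Load 2 — point force P=-16 kN at a=4 m (b=L-a=4):
  R_A = Pb/L = (-16)·4/8 = -8 kN
  R_B = Pa/L = (-16)·4/8 = -8 kN
Load 3 — point force P=2 kN at a=24/5 m (b=L-a=16/5):
  R_A = Pb/L = 2·(16/5)/8 = 4/5 kN
  R_B = Pa/L = 2·(24/5)/8 = 6/5 kN
Superposition: R_A = 272/15 kN, R_B = 658/15 kN

R_A = 272/15 kN, R_B = 658/15 kN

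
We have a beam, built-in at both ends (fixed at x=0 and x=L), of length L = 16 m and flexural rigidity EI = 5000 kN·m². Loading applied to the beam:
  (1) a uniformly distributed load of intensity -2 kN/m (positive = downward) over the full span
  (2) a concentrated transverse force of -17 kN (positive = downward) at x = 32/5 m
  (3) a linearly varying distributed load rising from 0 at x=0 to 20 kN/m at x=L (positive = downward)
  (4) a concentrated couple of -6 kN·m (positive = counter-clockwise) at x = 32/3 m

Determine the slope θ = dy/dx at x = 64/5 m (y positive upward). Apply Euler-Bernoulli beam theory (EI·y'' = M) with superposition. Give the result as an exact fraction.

Load 1 — uniform load w=-2 kN/m over full span:
  θ_1 = -wx(L-x)(L-2x)/(12EI) = -(-2)·(64/5)·(16-(64/5))·(16-2·(64/5))/(12·5000) = -1024/78125 rad
Load 2 — point force P=-17 kN at a=32/5 m (b=L-a=48/5):
  θ_2 = Pa²(L-x)(2bL-(3b+a)(L-x))/(2L³EI)  [x>a] = (-17)·(32/5)²·(16-(64/5))·(2·(48/5)·16-(3·(48/5)+(32/5))·(16-(64/5)))/(2·16³·5000) = -20672/1953125 rad
Load 3 — triangular load w₀=20 kN/m (0→w₀ over full span):
  θ_3 = -w₀(2x(L-x)(L-2x)(x+2L)+x²(L-x)²)/(120LEI) = -20·(2·(64/5)·(16-(64/5))·(16-2·(64/5))·((64/5)+2·16)+(64/5)²·(16-(64/5))²)/(120·16·5000) = 16384/234375 rad
Load 4 — applied couple M₀=-6 kN·m at a=32/3 m (b=L-a=16/3):
  θ_4 = (R_Ax²/2 - M_Ax - M₀(x-a))/EI  [x>a] with R_A=-1/2, M_A=-2 = ((-1/2)·(64/5)²/2 - (-2)·(64/5) - (-6)·((64/5)-(32/3)))/5000 = -8/15625 rad
Superposition: θ = Σ θ_i = 267784/5859375 rad ≈ 0.045702 rad

θ(64/5) = 267784/5859375 rad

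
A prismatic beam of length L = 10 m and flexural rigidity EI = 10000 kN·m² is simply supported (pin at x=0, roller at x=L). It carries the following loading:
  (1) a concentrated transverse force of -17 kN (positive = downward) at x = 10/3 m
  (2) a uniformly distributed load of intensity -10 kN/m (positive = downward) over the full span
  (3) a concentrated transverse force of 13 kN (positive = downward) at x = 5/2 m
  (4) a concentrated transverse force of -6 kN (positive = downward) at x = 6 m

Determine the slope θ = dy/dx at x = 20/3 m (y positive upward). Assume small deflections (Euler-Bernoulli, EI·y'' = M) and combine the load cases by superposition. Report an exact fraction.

θ(20/3) = -3094339/129600000 rad

Load 1 — point force P=-17 kN at a=10/3 m (b=L-a=20/3):
  θ_1 = -Pa(2L²-6Lx+3x²+a²)/(6LEI)  [x>a] = -(-17)·(10/3)·(2·10²-6·10·(20/3)+3·(20/3)²+(10/3)²)/(6·10·10000) = -17/3240 rad
Load 2 — uniform load w=-10 kN/m over full span:
  θ_2 = -w(L³-6Lx²+4x³)/(24EI) = -(-10)·(10³-6·10·(20/3)²+4·(20/3)³)/(24·10000) = -13/648 rad
Load 3 — point force P=13 kN at a=5/2 m (b=L-a=15/2):
  θ_3 = -Pa(2L²-6Lx+3x²+a²)/(6LEI)  [x>a] = -13·(5/2)·(2·10²-6·10·(20/3)+3·(20/3)²+(5/2)²)/(6·10·10000) = 377/115200 rad
Load 4 — point force P=-6 kN at a=6 m (b=L-a=4):
  θ_4 = -Pa(2L²-6Lx+3x²+a²)/(6LEI)  [x>a] = -(-6)·6·(2·10²-6·10·(20/3)+3·(20/3)²+6²)/(6·10·10000) = -23/12500 rad
Superposition: θ = Σ θ_i = -3094339/129600000 rad ≈ -0.023876 rad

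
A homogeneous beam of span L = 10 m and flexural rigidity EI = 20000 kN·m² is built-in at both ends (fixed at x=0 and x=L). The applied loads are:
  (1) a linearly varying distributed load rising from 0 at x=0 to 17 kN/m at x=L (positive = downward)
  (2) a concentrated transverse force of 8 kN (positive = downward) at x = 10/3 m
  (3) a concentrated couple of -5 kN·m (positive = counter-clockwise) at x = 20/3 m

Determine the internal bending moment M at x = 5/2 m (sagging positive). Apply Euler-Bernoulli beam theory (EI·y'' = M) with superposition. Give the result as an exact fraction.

M(5/2) = 4855/864 kN·m

Load 1 — triangular load w₀=17 kN/m (0→w₀ over full span):
  M_1 = 3w₀Lx/20 - w₀L²/30 - w₀x³/(6L) = 3·17·10·(5/2)/20 - 17·10²/30 - 17·(5/2)³/(6·10) = 85/32 kN·m
Load 2 — point force P=8 kN at a=10/3 m (b=L-a=20/3):
  M_2 = Pb²(3a+b)x/L³ - Pab²/L²  [x≤a] = 8·(20/3)²·(3·(10/3)+(20/3))·(5/2)/10³ - 8·(10/3)·(20/3)²/10² = 80/27 kN·m
Load 3 — applied couple M₀=-5 kN·m at a=20/3 m (b=L-a=10/3):
  M_3 = R_Ax - M_A  [x≤a] with R_A=-2/3, M_A=-5/3 = (-2/3)·(5/2) - (-5/3) = 0 kN·m
Superposition: M = Σ M_i = 4855/864 kN·m ≈ 5.619213 kN·m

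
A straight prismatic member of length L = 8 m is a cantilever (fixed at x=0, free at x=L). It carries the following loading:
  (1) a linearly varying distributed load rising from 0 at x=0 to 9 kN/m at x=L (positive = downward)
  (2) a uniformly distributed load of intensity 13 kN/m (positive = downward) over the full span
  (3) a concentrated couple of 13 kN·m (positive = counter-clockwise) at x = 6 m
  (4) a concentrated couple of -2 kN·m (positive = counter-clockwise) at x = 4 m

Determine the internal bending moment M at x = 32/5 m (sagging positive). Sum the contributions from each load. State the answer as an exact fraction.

Load 1 — triangular load w₀=9 kN/m (0→w₀ over full span):
  M_1 = w₀Lx/2 - w₀L²/3 - w₀x³/(6L) = 9·8·(32/5)/2 - 9·8²/3 - 9·(32/5)³/(6·8) = -1344/125 kN·m
Load 2 — uniform load w=13 kN/m over full span:
  M_2 = -w(L-x)²/2 = -13·(8-(32/5))²/2 = -416/25 kN·m
Load 3 — applied couple M₀=13 kN·m at a=6 m (b=L-a=2):
  M_3 = 0  [x>a] = 0 kN·m
Load 4 — applied couple M₀=-2 kN·m at a=4 m (b=L-a=4):
  M_4 = 0  [x>a] = 0 kN·m
Superposition: M = Σ M_i = -3424/125 kN·m ≈ -27.392000 kN·m

M(32/5) = -3424/125 kN·m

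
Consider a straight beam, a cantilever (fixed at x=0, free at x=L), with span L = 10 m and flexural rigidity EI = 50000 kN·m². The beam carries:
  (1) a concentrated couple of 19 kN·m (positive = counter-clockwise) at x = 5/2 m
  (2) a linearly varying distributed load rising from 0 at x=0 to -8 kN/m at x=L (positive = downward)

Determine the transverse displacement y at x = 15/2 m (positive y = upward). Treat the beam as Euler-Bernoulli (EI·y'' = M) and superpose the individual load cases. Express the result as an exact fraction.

Load 1 — applied couple M₀=19 kN·m at a=5/2 m (b=L-a=15/2):
  y_1 = M₀a(2x-a)/(2EI)  [x>a] = 19·(5/2)·(2·(15/2)-(5/2))/(2·50000) = 19/3200 m
Load 2 — triangular load w₀=-8 kN/m (0→w₀ over full span):
  y_2 = (w₀Lx³/12-w₀L²x²/6-w₀x⁵/(120L))/EI = ((-8)·10·(15/2)³/12-(-8)·10²·(15/2)²/6-(-8)·(15/2)⁵/(120·10))/50000 = 2481/25600 m
Superposition: y = Σ y_i = 2633/25600 m ≈ 0.102852 m

y(15/2) = 2633/25600 m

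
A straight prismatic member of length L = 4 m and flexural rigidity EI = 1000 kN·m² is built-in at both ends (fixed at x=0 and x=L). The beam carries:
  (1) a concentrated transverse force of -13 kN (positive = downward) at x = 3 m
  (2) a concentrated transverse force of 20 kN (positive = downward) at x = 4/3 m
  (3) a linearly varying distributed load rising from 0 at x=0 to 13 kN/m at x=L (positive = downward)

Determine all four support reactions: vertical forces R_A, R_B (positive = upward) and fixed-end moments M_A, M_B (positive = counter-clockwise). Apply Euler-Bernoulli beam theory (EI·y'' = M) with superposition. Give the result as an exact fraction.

Load 1 — point force P=-13 kN at a=3 m (b=L-a=1):
  R_A = Pb²(3a+b)/L³ = (-13)·1²·(3·3+1)/4³ = -65/32 kN
  M_A = Pab²/L² = (-13)·3·1²/4² = -39/16 kN·m
  R_B = Pa²(a+3b)/L³ = (-13)·3²·(3+3·1)/4³ = -351/32 kN
  M_B = -Pa²b/L² = -(-13)·3²·1/4² = 117/16 kN·m
Load 2 — point force P=20 kN at a=4/3 m (b=L-a=8/3):
  R_A = Pb²(3a+b)/L³ = 20·(8/3)²·(3·(4/3)+(8/3))/4³ = 400/27 kN
  M_A = Pab²/L² = 20·(4/3)·(8/3)²/4² = 320/27 kN·m
  R_B = Pa²(a+3b)/L³ = 20·(4/3)²·((4/3)+3·(8/3))/4³ = 140/27 kN
  M_B = -Pa²b/L² = -20·(4/3)²·(8/3)/4² = -160/27 kN·m
Load 3 — triangular load w₀=13 kN/m (0→w₀ over full span):
  R_A = 3w₀L/20 = 3·13·4/20 = 39/5 kN
  M_A = w₀L²/30 = 13·4²/30 = 104/15 kN·m
  R_B = 7w₀L/20 = 7·13·4/20 = 91/5 kN
  M_B = -w₀L²/20 = -13·4²/20 = -52/5 kN·m
Superposition: R_A = 88921/4320 kN, M_A = 35311/2160 kN·m, R_B = 53639/4320 kN, M_B = -19469/2160 kN·m

R_A = 88921/4320 kN, M_A = 35311/2160 kN·m, R_B = 53639/4320 kN, M_B = -19469/2160 kN·m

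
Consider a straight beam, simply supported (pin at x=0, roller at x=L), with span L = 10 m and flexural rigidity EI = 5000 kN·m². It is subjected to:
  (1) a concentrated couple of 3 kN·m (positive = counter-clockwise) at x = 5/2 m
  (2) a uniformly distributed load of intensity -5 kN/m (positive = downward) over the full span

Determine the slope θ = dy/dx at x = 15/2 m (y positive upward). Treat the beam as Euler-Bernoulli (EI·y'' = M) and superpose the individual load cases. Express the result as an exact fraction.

Load 1 — applied couple M₀=3 kN·m at a=5/2 m (b=L-a=15/2):
  θ_1 = (M₀x²/(2L)-M₀(x-a)+C₁)/EI  [x>a] with C₁=M₀(3b²-L²)/(6L)=55/16 = (3·(15/2)²/(2·10)-3·((15/2)-(5/2))+(55/16))/5000 = -1/1600 rad
Load 2 — uniform load w=-5 kN/m over full span:
  θ_2 = -w(L³-6Lx²+4x³)/(24EI) = -(-5)·(10³-6·10·(15/2)²+4·(15/2)³)/(24·5000) = -11/384 rad
Superposition: θ = Σ θ_i = -281/9600 rad ≈ -0.029271 rad

θ(15/2) = -281/9600 rad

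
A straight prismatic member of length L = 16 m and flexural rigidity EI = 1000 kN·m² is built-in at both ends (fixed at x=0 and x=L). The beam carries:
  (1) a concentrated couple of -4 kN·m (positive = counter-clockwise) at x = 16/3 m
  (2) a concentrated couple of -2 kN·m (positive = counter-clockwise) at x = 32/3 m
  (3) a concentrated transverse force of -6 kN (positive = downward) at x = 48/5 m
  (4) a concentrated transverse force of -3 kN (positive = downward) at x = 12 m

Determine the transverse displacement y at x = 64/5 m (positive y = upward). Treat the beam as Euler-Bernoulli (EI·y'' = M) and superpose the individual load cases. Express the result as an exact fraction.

Load 1 — applied couple M₀=-4 kN·m at a=16/3 m (b=L-a=32/3):
  y_1 = (R_Ax³/6 - M_Ax²/2 - M₀(x-a)²/2)/EI  [x>a] with R_A=-1/3, M_A=0 = ((-1/3)·(64/5)³/6 - 0·(64/5)²/2 - (-4)·((64/5)-(16/3))²/2)/1000 = -704/140625 m
Load 2 — applied couple M₀=-2 kN·m at a=32/3 m (b=L-a=16/3):
  y_2 = (R_Ax³/6 - M_Ax²/2 - M₀(x-a)²/2)/EI  [x>a] with R_A=-1/6, M_A=-2/3 = ((-1/6)·(64/5)³/6 - (-2/3)·(64/5)²/2 - (-2)·((64/5)-(32/3))²/2)/1000 = 128/140625 m
Load 3 — point force P=-6 kN at a=48/5 m (b=L-a=32/5):
  y_3 = -Pa²(L-x)²(3bL-(3b+a)(L-x))/(6L³EI)  [x>a] = -(-6)·(48/5)²·(16-(64/5))²·(3·(32/5)·16-(3·(32/5)+(48/5))·(16-(64/5)))/(6·16³·1000) = 96768/1953125 m
Load 4 — point force P=-3 kN at a=12 m (b=L-a=4):
  y_4 = -Pa²(L-x)²(3bL-(3b+a)(L-x))/(6L³EI)  [x>a] = -(-3)·12²·(16-(64/5))²·(3·4·16-(3·4+12)·(16-(64/5)))/(6·16³·1000) = 324/15625 m
Superposition: y = Σ y_i = 129268/1953125 m ≈ 0.066185 m

y(64/5) = 129268/1953125 m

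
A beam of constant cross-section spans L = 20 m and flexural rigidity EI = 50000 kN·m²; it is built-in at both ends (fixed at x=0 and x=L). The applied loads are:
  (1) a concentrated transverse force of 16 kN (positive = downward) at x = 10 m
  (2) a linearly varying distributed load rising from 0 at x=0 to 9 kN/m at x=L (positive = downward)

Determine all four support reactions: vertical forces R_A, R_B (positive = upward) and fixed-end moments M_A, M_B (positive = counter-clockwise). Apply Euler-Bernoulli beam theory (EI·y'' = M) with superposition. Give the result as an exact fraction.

Load 1 — point force P=16 kN at a=10 m (b=L-a=10):
  R_A = Pb²(3a+b)/L³ = 16·10²·(3·10+10)/20³ = 8 kN
  M_A = Pab²/L² = 16·10·10²/20² = 40 kN·m
  R_B = Pa²(a+3b)/L³ = 16·10²·(10+3·10)/20³ = 8 kN
  M_B = -Pa²b/L² = -16·10²·10/20² = -40 kN·m
Load 2 — triangular load w₀=9 kN/m (0→w₀ over full span):
  R_A = 3w₀L/20 = 3·9·20/20 = 27 kN
  M_A = w₀L²/30 = 9·20²/30 = 120 kN·m
  R_B = 7w₀L/20 = 7·9·20/20 = 63 kN
  M_B = -w₀L²/20 = -9·20²/20 = -180 kN·m
Superposition: R_A = 35 kN, M_A = 160 kN·m, R_B = 71 kN, M_B = -220 kN·m

R_A = 35 kN, M_A = 160 kN·m, R_B = 71 kN, M_B = -220 kN·m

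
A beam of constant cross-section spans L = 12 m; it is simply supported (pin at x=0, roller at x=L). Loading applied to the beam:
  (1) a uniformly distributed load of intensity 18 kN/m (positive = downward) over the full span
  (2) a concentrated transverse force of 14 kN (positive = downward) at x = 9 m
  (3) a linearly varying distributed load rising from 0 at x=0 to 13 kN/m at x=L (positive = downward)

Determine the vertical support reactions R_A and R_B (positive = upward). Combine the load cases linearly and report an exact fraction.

Load 1 — uniform load w=18 kN/m over full span:
  R_A = wL/2 = 18·12/2 = 108 kN
  R_B = wL/2 = 18·12/2 = 108 kN
Load 2 — point force P=14 kN at a=9 m (b=L-a=3):
  R_A = Pb/L = 14·3/12 = 7/2 kN
  R_B = Pa/L = 14·9/12 = 21/2 kN
Load 3 — triangular load w₀=13 kN/m (0→w₀ over full span):
  R_A = w₀L/6 = 13·12/6 = 26 kN
  R_B = w₀L/3 = 13·12/3 = 52 kN
Superposition: R_A = 275/2 kN, R_B = 341/2 kN

R_A = 275/2 kN, R_B = 341/2 kN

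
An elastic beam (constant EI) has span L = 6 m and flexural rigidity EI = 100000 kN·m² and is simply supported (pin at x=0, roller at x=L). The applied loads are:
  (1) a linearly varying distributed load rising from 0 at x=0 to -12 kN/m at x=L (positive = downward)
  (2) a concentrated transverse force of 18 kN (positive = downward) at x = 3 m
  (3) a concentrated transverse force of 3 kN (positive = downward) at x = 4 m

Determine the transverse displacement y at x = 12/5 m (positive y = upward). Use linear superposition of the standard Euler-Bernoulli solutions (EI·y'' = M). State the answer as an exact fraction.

Load 1 — triangular load w₀=-12 kN/m (0→w₀ over full span):
  y_1 = -w₀x(7L⁴-10L²x²+3x⁴)/(360LEI) = -(-12)·(12/5)·(7·6⁴-10·6²·(12/5)²+3·(12/5)⁴)/(360·6·100000) = 92421/97656250 m
Load 2 — point force P=18 kN at a=3 m (b=L-a=3):
  y_2 = -Pbx(L²-b²-x²)/(6LEI)  [x≤a] = -18·3·(12/5)·(6²-3²-(12/5)²)/(6·6·100000) = -4779/6250000 m
Load 3 — point force P=3 kN at a=4 m (b=L-a=2):
  y_3 = -Pbx(L²-b²-x²)/(6LEI)  [x≤a] = -3·2·(12/5)·(6²-2²-(12/5)²)/(6·6·100000) = -41/390625 m
Superposition: y = Σ y_i = 59993/781250000 m ≈ 0.000077 m

y(12/5) = 59993/781250000 m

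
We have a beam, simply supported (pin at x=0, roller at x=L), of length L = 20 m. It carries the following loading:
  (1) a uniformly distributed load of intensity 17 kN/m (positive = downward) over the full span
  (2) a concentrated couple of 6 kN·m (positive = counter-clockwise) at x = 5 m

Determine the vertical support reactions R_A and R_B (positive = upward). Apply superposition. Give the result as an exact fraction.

Load 1 — uniform load w=17 kN/m over full span:
  R_A = wL/2 = 17·20/2 = 170 kN
  R_B = wL/2 = 17·20/2 = 170 kN
Load 2 — applied couple M₀=6 kN·m at a=5 m (b=L-a=15):
  R_A = M₀/L = 6/20 = 3/10 kN
  R_B = -M₀/L = -6/20 = -3/10 kN
Superposition: R_A = 1703/10 kN, R_B = 1697/10 kN

R_A = 1703/10 kN, R_B = 1697/10 kN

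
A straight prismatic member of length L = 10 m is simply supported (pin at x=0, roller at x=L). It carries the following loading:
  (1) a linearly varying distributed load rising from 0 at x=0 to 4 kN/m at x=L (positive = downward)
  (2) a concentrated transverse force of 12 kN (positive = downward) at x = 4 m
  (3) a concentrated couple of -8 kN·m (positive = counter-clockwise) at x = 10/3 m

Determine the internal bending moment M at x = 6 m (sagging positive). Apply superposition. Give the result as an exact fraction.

Load 1 — triangular load w₀=4 kN/m (0→w₀ over full span):
  M_1 = w₀Lx/6 - w₀x³/(6L) = 4·10·6/6 - 4·6³/(6·10) = 128/5 kN·m
Load 2 — point force P=12 kN at a=4 m (b=L-a=6):
  M_2 = Pa(L-x)/L  [x>a] = 12·4·(10-6)/10 = 96/5 kN·m
Load 3 — applied couple M₀=-8 kN·m at a=10/3 m (b=L-a=20/3):
  M_3 = M₀x/L - M₀  [x>a] = (-8)·6/10 - (-8) = 16/5 kN·m
Superposition: M = Σ M_i = 48 kN·m ≈ 48.000000 kN·m

M(6) = 48 kN·m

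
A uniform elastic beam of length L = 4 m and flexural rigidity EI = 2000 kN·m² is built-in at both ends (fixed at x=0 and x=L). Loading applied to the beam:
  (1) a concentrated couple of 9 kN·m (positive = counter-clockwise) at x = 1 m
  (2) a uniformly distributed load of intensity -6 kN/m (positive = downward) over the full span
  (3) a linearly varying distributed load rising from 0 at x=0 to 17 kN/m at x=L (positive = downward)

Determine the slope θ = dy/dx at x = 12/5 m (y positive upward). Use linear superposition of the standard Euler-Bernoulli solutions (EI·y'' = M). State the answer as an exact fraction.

Load 1 — applied couple M₀=9 kN·m at a=1 m (b=L-a=3):
  θ_1 = (R_Ax²/2 - M_Ax - M₀(x-a))/EI  [x>a] with R_A=81/32, M_A=-27/16 = ((81/32)·(12/5)²/2 - (-27/16)·(12/5) - 9·((12/5)-1))/2000 = -63/100000 rad
Load 2 — uniform load w=-6 kN/m over full span:
  θ_2 = -wx(L-x)(L-2x)/(12EI) = -(-6)·(12/5)·(4-(12/5))·(4-2·(12/5))/(12·2000) = -12/15625 rad
Load 3 — triangular load w₀=17 kN/m (0→w₀ over full span):
  θ_3 = -w₀(2x(L-x)(L-2x)(x+2L)+x²(L-x)²)/(120LEI) = -17·(2·(12/5)·(4-(12/5))·(4-2·(12/5))·((12/5)+2·4)+(12/5)²·(4-(12/5))²)/(120·4·2000) = 68/78125 rad
Superposition: θ = Σ θ_i = -1319/2500000 rad ≈ -0.000528 rad

θ(12/5) = -1319/2500000 rad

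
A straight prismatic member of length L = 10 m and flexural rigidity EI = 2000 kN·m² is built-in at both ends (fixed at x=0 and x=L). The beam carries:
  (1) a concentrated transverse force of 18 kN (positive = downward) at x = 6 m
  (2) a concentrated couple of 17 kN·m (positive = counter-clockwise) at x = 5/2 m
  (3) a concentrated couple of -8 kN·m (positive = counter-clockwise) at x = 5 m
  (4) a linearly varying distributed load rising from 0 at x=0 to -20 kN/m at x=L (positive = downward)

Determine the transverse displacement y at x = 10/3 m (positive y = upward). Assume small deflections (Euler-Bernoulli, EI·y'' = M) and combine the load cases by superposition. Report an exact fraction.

Load 1 — point force P=18 kN at a=6 m (b=L-a=4):
  y_1 = -Pb²x²(3aL-(3a+b)x)/(6L³EI)  [x≤a] = -18·4²·(10/3)²·(3·6·10-(3·6+4)·(10/3))/(6·10³·2000) = -32/1125 m
Load 2 — applied couple M₀=17 kN·m at a=5/2 m (b=L-a=15/2):
  y_2 = (R_Ax³/6 - M_Ax²/2 - M₀(x-a)²/2)/EI  [x>a] with R_A=153/80, M_A=-51/16 = ((153/80)·(10/3)³/6 - (-51/16)·(10/3)²/2 - 17·((10/3)-(5/2))²/2)/2000 = 17/1440 m
Load 3 — applied couple M₀=-8 kN·m at a=5 m (b=L-a=5):
  y_3 = (R_Ax³/6 - M_Ax²/2)/EI  [x≤a] with R_A=-6/5, M_A=-2 = ((-6/5)·(10/3)³/6 - (-2)·(10/3)²/2)/2000 = 1/540 m
Load 4 — triangular load w₀=-20 kN/m (0→w₀ over full span):
  y_4 = -w₀x²(L-x)²(x+2L)/(120LEI) = -(-20)·(10/3)²·(10-(10/3))²·((10/3)+2·10)/(120·10·2000) = 70/729 m
Superposition: y = Σ y_i = 236881/2916000 m ≈ 0.081235 m

y(10/3) = 236881/2916000 m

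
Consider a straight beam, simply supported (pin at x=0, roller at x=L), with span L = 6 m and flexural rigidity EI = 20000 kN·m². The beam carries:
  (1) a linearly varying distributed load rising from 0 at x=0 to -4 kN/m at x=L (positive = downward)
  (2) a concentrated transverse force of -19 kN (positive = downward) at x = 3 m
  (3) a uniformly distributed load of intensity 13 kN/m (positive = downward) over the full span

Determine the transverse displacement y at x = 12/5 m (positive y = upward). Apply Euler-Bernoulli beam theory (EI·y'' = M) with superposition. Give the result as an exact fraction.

y(12/5) = -1510263/312500000 m

Load 1 — triangular load w₀=-4 kN/m (0→w₀ over full span):
  y_1 = -w₀x(7L⁴-10L²x²+3x⁴)/(360LEI) = -(-4)·(12/5)·(7·6⁴-10·6²·(12/5)²+3·(12/5)⁴)/(360·6·20000) = 30807/19531250 m
Load 2 — point force P=-19 kN at a=3 m (b=L-a=3):
  y_2 = -Pbx(L²-b²-x²)/(6LEI)  [x≤a] = -(-19)·3·(12/5)·(6²-3²-(12/5)²)/(6·6·20000) = 10089/2500000 m
Load 3 — uniform load w=13 kN/m over full span:
  y_3 = -wx(L³-2Lx²+x³)/(24EI) = -13·(12/5)·(6³-2·6·(12/5)²+(12/5)³)/(24·20000) = -32643/3125000 m
Superposition: y = Σ y_i = -1510263/312500000 m ≈ -0.004833 m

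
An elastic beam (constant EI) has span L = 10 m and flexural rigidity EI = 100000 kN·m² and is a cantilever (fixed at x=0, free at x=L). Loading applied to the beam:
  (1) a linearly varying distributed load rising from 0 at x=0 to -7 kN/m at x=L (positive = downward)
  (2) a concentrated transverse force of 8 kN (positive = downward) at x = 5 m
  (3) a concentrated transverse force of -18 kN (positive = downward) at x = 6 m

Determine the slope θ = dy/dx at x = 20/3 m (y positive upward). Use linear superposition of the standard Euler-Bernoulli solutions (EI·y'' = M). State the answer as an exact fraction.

θ(20/3) = 32179/3037500 rad

Load 1 — triangular load w₀=-7 kN/m (0→w₀ over full span):
  θ_1 = (w₀Lx²/4-w₀L²x/3-w₀x⁴/(24L))/EI = ((-7)·10·(20/3)²/4-(-7)·10²·(20/3)/3-(-7)·(20/3)⁴/(24·10))/100000 = 203/24300 rad
Load 2 — point force P=8 kN at a=5 m (b=L-a=5):
  θ_2 = -Pa²/(2EI)  [x>a] = -8·5²/(2·100000) = -1/1000 rad
Load 3 — point force P=-18 kN at a=6 m (b=L-a=4):
  θ_3 = -Pa²/(2EI)  [x>a] = -(-18)·6²/(2·100000) = 81/25000 rad
Superposition: θ = Σ θ_i = 32179/3037500 rad ≈ 0.010594 rad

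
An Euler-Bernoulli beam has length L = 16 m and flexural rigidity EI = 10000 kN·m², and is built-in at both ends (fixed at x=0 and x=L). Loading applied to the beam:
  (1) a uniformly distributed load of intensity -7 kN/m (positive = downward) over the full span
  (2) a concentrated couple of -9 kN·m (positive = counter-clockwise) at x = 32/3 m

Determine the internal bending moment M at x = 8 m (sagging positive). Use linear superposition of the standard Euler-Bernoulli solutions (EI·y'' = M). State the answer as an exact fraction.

M(8) = -233/3 kN·m

Load 1 — uniform load w=-7 kN/m over full span:
  M_1 = wLx/2 - wL²/12 - wx²/2 = (-7)·16·8/2 - (-7)·16²/12 - (-7)·8²/2 = -224/3 kN·m
Load 2 — applied couple M₀=-9 kN·m at a=32/3 m (b=L-a=16/3):
  M_2 = R_Ax - M_A  [x≤a] with R_A=-3/4, M_A=-3 = (-3/4)·8 - (-3) = -3 kN·m
Superposition: M = Σ M_i = -233/3 kN·m ≈ -77.666667 kN·m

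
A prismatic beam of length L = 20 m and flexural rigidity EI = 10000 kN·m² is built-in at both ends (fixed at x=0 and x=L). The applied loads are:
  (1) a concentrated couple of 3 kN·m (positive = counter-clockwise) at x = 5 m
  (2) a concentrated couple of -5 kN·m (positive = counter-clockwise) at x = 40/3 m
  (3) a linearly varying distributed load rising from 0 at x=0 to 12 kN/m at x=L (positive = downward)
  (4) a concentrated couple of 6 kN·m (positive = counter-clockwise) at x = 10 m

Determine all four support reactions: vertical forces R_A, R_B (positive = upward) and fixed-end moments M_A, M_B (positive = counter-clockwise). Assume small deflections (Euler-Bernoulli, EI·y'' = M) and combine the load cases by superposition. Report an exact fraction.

R_A = 17417/480 kN, M_A = 7645/48 kN·m, R_B = 40183/480 kN, M_B = -3801/16 kN·m

Load 1 — applied couple M₀=3 kN·m at a=5 m (b=L-a=15):
  R_A = 6M₀ab/L³ = 6·3·5·15/20³ = 27/160 kN
  M_A = M₀b(2a-b)/L² = 3·15·(2·5-15)/20² = -9/16 kN·m
  R_B = -6M₀ab/L³ = -6·3·5·15/20³ = -27/160 kN
  M_B = M₀a(2b-a)/L² = 3·5·(2·15-5)/20² = 15/16 kN·m
Load 2 — applied couple M₀=-5 kN·m at a=40/3 m (b=L-a=20/3):
  R_A = 6M₀ab/L³ = 6·(-5)·(40/3)·(20/3)/20³ = -1/3 kN
  M_A = M₀b(2a-b)/L² = (-5)·(20/3)·(2·(40/3)-(20/3))/20² = -5/3 kN·m
  R_B = -6M₀ab/L³ = -6·(-5)·(40/3)·(20/3)/20³ = 1/3 kN
  M_B = M₀a(2b-a)/L² = (-5)·(40/3)·(2·(20/3)-(40/3))/20² = 0 kN·m
Load 3 — triangular load w₀=12 kN/m (0→w₀ over full span):
  R_A = 3w₀L/20 = 3·12·20/20 = 36 kN
  M_A = w₀L²/30 = 12·20²/30 = 160 kN·m
  R_B = 7w₀L/20 = 7·12·20/20 = 84 kN
  M_B = -w₀L²/20 = -12·20²/20 = -240 kN·m
Load 4 — applied couple M₀=6 kN·m at a=10 m (b=L-a=10):
  R_A = 6M₀ab/L³ = 6·6·10·10/20³ = 9/20 kN
  M_A = M₀b(2a-b)/L² = 6·10·(2·10-10)/20² = 3/2 kN·m
  R_B = -6M₀ab/L³ = -6·6·10·10/20³ = -9/20 kN
  M_B = M₀a(2b-a)/L² = 6·10·(2·10-10)/20² = 3/2 kN·m
Superposition: R_A = 17417/480 kN, M_A = 7645/48 kN·m, R_B = 40183/480 kN, M_B = -3801/16 kN·m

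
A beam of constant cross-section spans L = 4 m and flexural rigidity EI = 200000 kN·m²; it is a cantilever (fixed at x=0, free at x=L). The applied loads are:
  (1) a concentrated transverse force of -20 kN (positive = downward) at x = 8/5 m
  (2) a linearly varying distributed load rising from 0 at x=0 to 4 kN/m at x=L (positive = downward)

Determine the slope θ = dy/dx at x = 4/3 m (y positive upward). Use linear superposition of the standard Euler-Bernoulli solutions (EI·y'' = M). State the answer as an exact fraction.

Load 1 — point force P=-20 kN at a=8/5 m (b=L-a=12/5):
  θ_1 = -Px(2a-x)/(2EI)  [x≤a] = -(-20)·(4/3)·(2·(8/5)-(4/3))/(2·200000) = 7/56250 rad
Load 2 — triangular load w₀=4 kN/m (0→w₀ over full span):
  θ_2 = (w₀Lx²/4-w₀L²x/3-w₀x⁴/(24L))/EI = (4·4·(4/3)²/4-4·4²·(4/3)/3-4·(4/3)⁴/(24·4))/200000 = -163/1518750 rad
Superposition: θ = Σ θ_i = 13/759375 rad ≈ 0.000017 rad

θ(4/3) = 13/759375 rad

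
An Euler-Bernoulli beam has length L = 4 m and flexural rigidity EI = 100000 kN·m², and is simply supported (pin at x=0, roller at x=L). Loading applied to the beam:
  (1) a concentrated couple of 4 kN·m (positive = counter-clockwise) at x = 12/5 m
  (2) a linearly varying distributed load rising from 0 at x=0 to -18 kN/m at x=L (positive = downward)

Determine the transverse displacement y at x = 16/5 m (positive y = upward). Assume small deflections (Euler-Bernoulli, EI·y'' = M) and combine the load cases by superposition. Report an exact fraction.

y(16/5) = 9019/48828125 m

Load 1 — applied couple M₀=4 kN·m at a=12/5 m (b=L-a=8/5):
  y_1 = (M₀x³/(6L)-M₀(x-a)²/2+C₁x)/EI  [x>a] with C₁=M₀(3b²-L²)/(6L)=-104/75 = (4·(16/5)³/(6·4)-4·((16/5)-(12/5))²/2+(-104/75)·(16/5))/100000 = -1/390625 m
Load 2 — triangular load w₀=-18 kN/m (0→w₀ over full span):
  y_2 = -w₀x(7L⁴-10L²x²+3x⁴)/(360LEI) = -(-18)·(16/5)·(7·4⁴-10·4²·(16/5)²+3·(16/5)⁴)/(360·4·100000) = 9144/48828125 m
Superposition: y = Σ y_i = 9019/48828125 m ≈ 0.000185 m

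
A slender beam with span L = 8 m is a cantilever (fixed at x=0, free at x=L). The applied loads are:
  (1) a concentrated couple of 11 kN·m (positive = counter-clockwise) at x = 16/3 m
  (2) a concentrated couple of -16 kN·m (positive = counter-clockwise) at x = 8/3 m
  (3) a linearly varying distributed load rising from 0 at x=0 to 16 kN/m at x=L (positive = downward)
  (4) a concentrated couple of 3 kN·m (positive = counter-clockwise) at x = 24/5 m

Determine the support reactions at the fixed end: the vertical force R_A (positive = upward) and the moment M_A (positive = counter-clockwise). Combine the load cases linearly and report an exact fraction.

R_A = 64 kN, M_A = 1030/3 kN·m

Load 1 — applied couple M₀=11 kN·m at a=16/3 m (b=L-a=8/3):
  R_A = 0 kN
  M_A = -M₀ = -11 kN·m
Load 2 — applied couple M₀=-16 kN·m at a=8/3 m (b=L-a=16/3):
  R_A = 0 kN
  M_A = -M₀ = -(-16) = 16 kN·m
Load 3 — triangular load w₀=16 kN/m (0→w₀ over full span):
  R_A = w₀L/2 = 16·8/2 = 64 kN
  M_A = w₀L²/3 = 16·8²/3 = 1024/3 kN·m
Load 4 — applied couple M₀=3 kN·m at a=24/5 m (b=L-a=16/5):
  R_A = 0 kN
  M_A = -M₀ = -3 kN·m
Superposition: R_A = 64 kN, M_A = 1030/3 kN·m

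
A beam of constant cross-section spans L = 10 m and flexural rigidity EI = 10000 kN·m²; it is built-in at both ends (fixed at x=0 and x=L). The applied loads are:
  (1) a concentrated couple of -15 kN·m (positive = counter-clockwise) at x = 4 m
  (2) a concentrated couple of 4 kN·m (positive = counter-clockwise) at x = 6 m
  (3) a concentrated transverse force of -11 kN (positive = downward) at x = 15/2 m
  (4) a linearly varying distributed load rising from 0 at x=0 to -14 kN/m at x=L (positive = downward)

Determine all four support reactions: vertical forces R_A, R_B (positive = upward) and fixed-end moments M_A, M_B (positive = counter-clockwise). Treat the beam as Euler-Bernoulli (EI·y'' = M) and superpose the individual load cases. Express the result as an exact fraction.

R_A = -97211/4000 kN, M_A = -125623/2400 kN·m, R_B = -226789/4000 kN, M_B = 64919/800 kN·m

Load 1 — applied couple M₀=-15 kN·m at a=4 m (b=L-a=6):
  R_A = 6M₀ab/L³ = 6·(-15)·4·6/10³ = -54/25 kN
  M_A = M₀b(2a-b)/L² = (-15)·6·(2·4-6)/10² = -9/5 kN·m
  R_B = -6M₀ab/L³ = -6·(-15)·4·6/10³ = 54/25 kN
  M_B = M₀a(2b-a)/L² = (-15)·4·(2·6-4)/10² = -24/5 kN·m
Load 2 — applied couple M₀=4 kN·m at a=6 m (b=L-a=4):
  R_A = 6M₀ab/L³ = 6·4·6·4/10³ = 72/125 kN
  M_A = M₀b(2a-b)/L² = 4·4·(2·6-4)/10² = 32/25 kN·m
  R_B = -6M₀ab/L³ = -6·4·6·4/10³ = -72/125 kN
  M_B = M₀a(2b-a)/L² = 4·6·(2·4-6)/10² = 12/25 kN·m
Load 3 — point force P=-11 kN at a=15/2 m (b=L-a=5/2):
  R_A = Pb²(3a+b)/L³ = (-11)·(5/2)²·(3·(15/2)+(5/2))/10³ = -55/32 kN
  M_A = Pab²/L² = (-11)·(15/2)·(5/2)²/10² = -165/32 kN·m
  R_B = Pa²(a+3b)/L³ = (-11)·(15/2)²·((15/2)+3·(5/2))/10³ = -297/32 kN
  M_B = -Pa²b/L² = -(-11)·(15/2)²·(5/2)/10² = 495/32 kN·m
Load 4 — triangular load w₀=-14 kN/m (0→w₀ over full span):
  R_A = 3w₀L/20 = 3·(-14)·10/20 = -21 kN
  M_A = w₀L²/30 = (-14)·10²/30 = -140/3 kN·m
  R_B = 7w₀L/20 = 7·(-14)·10/20 = -49 kN
  M_B = -w₀L²/20 = -(-14)·10²/20 = 70 kN·m
Superposition: R_A = -97211/4000 kN, M_A = -125623/2400 kN·m, R_B = -226789/4000 kN, M_B = 64919/800 kN·m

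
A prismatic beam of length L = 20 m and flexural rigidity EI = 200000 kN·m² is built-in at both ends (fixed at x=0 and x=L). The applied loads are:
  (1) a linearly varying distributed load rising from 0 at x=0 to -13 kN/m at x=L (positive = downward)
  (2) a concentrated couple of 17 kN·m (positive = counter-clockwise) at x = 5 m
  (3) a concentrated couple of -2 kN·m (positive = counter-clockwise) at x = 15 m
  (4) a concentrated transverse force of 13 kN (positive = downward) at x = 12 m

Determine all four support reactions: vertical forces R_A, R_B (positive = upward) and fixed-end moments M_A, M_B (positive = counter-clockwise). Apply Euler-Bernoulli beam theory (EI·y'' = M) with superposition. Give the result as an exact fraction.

Load 1 — triangular load w₀=-13 kN/m (0→w₀ over full span):
  R_A = 3w₀L/20 = 3·(-13)·20/20 = -39 kN
  M_A = w₀L²/30 = (-13)·20²/30 = -520/3 kN·m
  R_B = 7w₀L/20 = 7·(-13)·20/20 = -91 kN
  M_B = -w₀L²/20 = -(-13)·20²/20 = 260 kN·m
Load 2 — applied couple M₀=17 kN·m at a=5 m (b=L-a=15):
  R_A = 6M₀ab/L³ = 6·17·5·15/20³ = 153/160 kN
  M_A = M₀b(2a-b)/L² = 17·15·(2·5-15)/20² = -51/16 kN·m
  R_B = -6M₀ab/L³ = -6·17·5·15/20³ = -153/160 kN
  M_B = M₀a(2b-a)/L² = 17·5·(2·15-5)/20² = 85/16 kN·m
Load 3 — applied couple M₀=-2 kN·m at a=15 m (b=L-a=5):
  R_A = 6M₀ab/L³ = 6·(-2)·15·5/20³ = -9/80 kN
  M_A = M₀b(2a-b)/L² = (-2)·5·(2·15-5)/20² = -5/8 kN·m
  R_B = -6M₀ab/L³ = -6·(-2)·15·5/20³ = 9/80 kN
  M_B = M₀a(2b-a)/L² = (-2)·15·(2·5-15)/20² = 3/8 kN·m
Load 4 — point force P=13 kN at a=12 m (b=L-a=8):
  R_A = Pb²(3a+b)/L³ = 13·8²·(3·12+8)/20³ = 572/125 kN
  M_A = Pab²/L² = 13·12·8²/20² = 624/25 kN·m
  R_B = Pa²(a+3b)/L³ = 13·12²·(12+3·8)/20³ = 1053/125 kN
  M_B = -Pa²b/L² = -13·12²·8/20² = -936/25 kN·m
Superposition: R_A = -134321/4000 kN, M_A = -182623/1200 kN·m, R_B = -333679/4000 kN, M_B = 91299/400 kN·m

R_A = -134321/4000 kN, M_A = -182623/1200 kN·m, R_B = -333679/4000 kN, M_B = 91299/400 kN·m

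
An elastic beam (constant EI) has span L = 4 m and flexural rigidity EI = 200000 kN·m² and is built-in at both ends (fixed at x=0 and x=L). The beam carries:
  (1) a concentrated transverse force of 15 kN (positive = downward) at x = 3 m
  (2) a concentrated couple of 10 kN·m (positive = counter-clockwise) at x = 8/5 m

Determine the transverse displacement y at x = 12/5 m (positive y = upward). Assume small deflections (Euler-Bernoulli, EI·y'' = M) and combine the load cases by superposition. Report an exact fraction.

Load 1 — point force P=15 kN at a=3 m (b=L-a=1):
  y_1 = -Pb²x²(3aL-(3a+b)x)/(6L³EI)  [x≤a] = -15·1²·(12/5)²·(3·3·4-(3·3+1)·(12/5))/(6·4³·200000) = -27/2000000 m
Load 2 — applied couple M₀=10 kN·m at a=8/5 m (b=L-a=12/5):
  y_2 = (R_Ax³/6 - M_Ax²/2 - M₀(x-a)²/2)/EI  [x>a] with R_A=18/5, M_A=6/5 = ((18/5)·(12/5)³/6 - (6/5)·(12/5)²/2 - 10·((12/5)-(8/5))²/2)/200000 = 16/1953125 m
Superposition: y = Σ y_i = -1327/250000000 m ≈ -0.000005 m

y(12/5) = -1327/250000000 m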